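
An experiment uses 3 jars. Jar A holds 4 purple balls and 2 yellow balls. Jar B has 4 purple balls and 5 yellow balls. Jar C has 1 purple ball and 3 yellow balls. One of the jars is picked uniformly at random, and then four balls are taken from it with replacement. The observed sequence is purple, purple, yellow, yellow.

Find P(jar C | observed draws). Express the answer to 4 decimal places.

0.2416

The likelihood of the observed sequence under each hypothesis: P(data | jar A) = (4/6)(4/6)(2/6)(2/6) = 0.049383; P(data | jar B) = (4/9)(4/9)(5/9)(5/9) = 0.060966; P(data | jar C) = (1/4)(1/4)(3/4)(3/4) = 0.035156.
Weighting by the prior gives 1/3 · 0.049383 = 0.016461, 1/3 · 0.060966 = 0.020322, 1/3 · 0.035156 = 0.011719; with total 0.048502.
By Bayes' rule, P(jar C | data) = (0.011719) / (0.048502) = 0.24161.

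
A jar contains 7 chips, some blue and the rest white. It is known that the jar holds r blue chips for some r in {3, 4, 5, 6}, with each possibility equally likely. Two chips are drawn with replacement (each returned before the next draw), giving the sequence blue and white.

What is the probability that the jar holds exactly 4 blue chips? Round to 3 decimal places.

0.300

For each hypothesis, P(data | H) works out to: P(data | r = 3) = (3/7)(4/7) = 12/49; P(data | r = 4) = (4/7)(3/7) = 12/49; P(data | r = 5) = (5/7)(2/7) = 10/49; P(data | r = 6) = (6/7)(1/7) = 6/49.
The prior-weighted likelihoods are 1/4 · 12/49 = 3/49, 1/4 · 12/49 = 3/49, 1/4 · 10/49 = 5/98, 1/4 · 6/49 = 3/98; with total 10/49.
Therefore the posterior P(r = 4 | data) = (3/49) / (10/49) = 3/10.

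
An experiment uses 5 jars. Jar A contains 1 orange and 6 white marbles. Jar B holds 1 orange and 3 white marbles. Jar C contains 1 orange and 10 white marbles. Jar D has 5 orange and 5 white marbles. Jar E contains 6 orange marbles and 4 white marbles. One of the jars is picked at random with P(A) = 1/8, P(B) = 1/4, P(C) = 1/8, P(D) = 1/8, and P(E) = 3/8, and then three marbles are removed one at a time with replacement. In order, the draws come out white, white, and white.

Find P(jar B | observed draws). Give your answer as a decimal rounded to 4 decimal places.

0.3319

Compute the likelihood of the observed sequence for each case: P(data | jar A) = (6/7)(6/7)(6/7) = 0.62974; P(data | jar B) = (3/4)(3/4)(3/4) = 0.42188; P(data | jar C) = (10/11)(10/11)(10/11) = 0.75131; P(data | jar D) = (5/10)(5/10)(5/10) = 0.125; P(data | jar E) = (4/10)(4/10)(4/10) = 0.064.
Weighting by the prior gives 1/8 · 0.62974 = 0.078717, 1/4 · 0.42188 = 0.10547, 1/8 · 0.75131 = 0.093914, 1/8 · 0.125 = 0.015625, 3/8 · 0.064 = 0.024; with total 0.31773.
Hence P(jar B | data) = (0.10547) / (0.31773) = 0.33195.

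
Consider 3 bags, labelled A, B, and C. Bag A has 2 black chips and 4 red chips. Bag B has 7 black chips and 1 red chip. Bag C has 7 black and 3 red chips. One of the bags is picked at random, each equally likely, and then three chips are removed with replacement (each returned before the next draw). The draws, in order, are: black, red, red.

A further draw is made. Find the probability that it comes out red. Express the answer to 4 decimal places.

The likelihood of the observed sequence under each hypothesis: P(data | bag A) = (2/6)(4/6)(4/6) = 0.14815; P(data | bag B) = (7/8)(1/8)(1/8) = 0.013672; P(data | bag C) = (7/10)(3/10)(3/10) = 0.063.
Multiplying each by its prior: 1/3 · 0.14815 = 0.049383, 1/3 · 0.013672 = 0.0045573, 1/3 · 0.063 = 0.021; summing to 0.07494.
Normalising, the posterior is P(bag A | data) = 0.65896, P(bag B | data) = 0.060813, P(bag C | data) = 0.28022.
So P(red next | data) = Σ P(red next | H) P(H | data) = (2/3)(0.65896) + (1/8)(0.060813) + (3/10)(0.28022) = 0.53098.

0.5310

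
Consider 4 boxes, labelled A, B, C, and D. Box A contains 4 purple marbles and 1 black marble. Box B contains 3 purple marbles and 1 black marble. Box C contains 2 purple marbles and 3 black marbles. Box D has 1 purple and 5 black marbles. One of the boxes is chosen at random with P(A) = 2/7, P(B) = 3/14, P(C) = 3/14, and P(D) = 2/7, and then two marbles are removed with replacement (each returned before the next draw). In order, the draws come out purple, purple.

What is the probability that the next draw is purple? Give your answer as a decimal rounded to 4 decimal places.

0.7283

The likelihood of the observed sequence under each hypothesis: P(data | box A) = (4/5)(4/5) = 0.64; P(data | box B) = (3/4)(3/4) = 0.5625; P(data | box C) = (2/5)(2/5) = 0.16; P(data | box D) = (1/6)(1/6) = 0.027778.
Multiplying each by its prior: 2/7 · 0.64 = 0.18286, 3/14 · 0.5625 = 0.12054, 3/14 · 0.16 = 0.034286, 2/7 · 0.027778 = 0.0079365; summing to 0.34562.
Normalising, the posterior is P(box A | data) = 0.52908, P(box B | data) = 0.34876, P(box C | data) = 0.099202, P(box D | data) = 0.022963.
The predictive probability is P(purple next | data) = (4/5)(0.52908) + (3/4)(0.34876) + (2/5)(0.099202) + (1/6)(0.022963) = 0.72834.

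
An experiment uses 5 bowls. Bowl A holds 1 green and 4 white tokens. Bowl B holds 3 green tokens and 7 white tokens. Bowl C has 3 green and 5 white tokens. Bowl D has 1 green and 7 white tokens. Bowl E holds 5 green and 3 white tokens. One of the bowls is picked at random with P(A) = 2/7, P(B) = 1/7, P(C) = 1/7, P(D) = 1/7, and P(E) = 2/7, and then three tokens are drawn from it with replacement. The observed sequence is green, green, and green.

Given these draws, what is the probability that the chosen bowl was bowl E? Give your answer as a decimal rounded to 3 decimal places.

0.833

Compute the likelihood of the observed sequence for each case: P(data | bowl A) = (1/5)(1/5)(1/5) = 0.008; P(data | bowl B) = (3/10)(3/10)(3/10) = 0.027; P(data | bowl C) = (3/8)(3/8)(3/8) = 0.052734; P(data | bowl D) = (1/8)(1/8)(1/8) = 0.0019531; P(data | bowl E) = (5/8)(5/8)(5/8) = 0.24414.
Multiplying each by its prior: 2/7 · 0.008 = 0.0022857, 1/7 · 0.027 = 0.0038571, 1/7 · 0.052734 = 0.0075335, 1/7 · 0.0019531 = 0.00027902, 2/7 · 0.24414 = 0.069754; summing to 0.08371.
Hence P(bowl E | data) = (0.069754) / (0.08371) = 0.83329.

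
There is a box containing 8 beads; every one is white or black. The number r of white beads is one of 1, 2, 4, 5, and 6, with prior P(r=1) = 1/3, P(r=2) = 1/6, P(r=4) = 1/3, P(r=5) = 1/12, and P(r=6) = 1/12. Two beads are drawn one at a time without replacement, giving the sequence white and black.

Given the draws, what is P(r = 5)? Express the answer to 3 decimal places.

Under each hypothesis, the probability of the observed sequence is: P(data | r = 1) = (1/8)(7/7) = 1/8; P(data | r = 2) = (2/8)(6/7) = 3/14; P(data | r = 4) = (4/8)(4/7) = 2/7; P(data | r = 5) = (5/8)(3/7) = 15/56; P(data | r = 6) = (6/8)(2/7) = 3/14.
Multiplying each by its prior: 1/3 · 1/8 = 1/24, 1/6 · 3/14 = 1/28, 1/3 · 2/7 = 2/21, 1/12 · 15/56 = 5/224, 1/12 · 3/14 = 1/56; with total 143/672.
By Bayes' rule, P(r = 5 | data) = (5/224) / (143/672) = 15/143.

0.105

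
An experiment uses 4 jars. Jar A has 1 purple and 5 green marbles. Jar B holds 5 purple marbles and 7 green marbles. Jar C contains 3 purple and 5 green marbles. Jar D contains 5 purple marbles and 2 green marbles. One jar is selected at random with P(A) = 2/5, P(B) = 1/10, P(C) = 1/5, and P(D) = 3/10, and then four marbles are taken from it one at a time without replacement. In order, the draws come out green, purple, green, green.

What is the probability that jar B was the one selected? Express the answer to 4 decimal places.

Under each hypothesis, the probability of the observed sequence is: P(data | jar A) = (5/6)(1/5)(4/4)(3/3) = 0.16667; P(data | jar B) = (7/12)(5/11)(6/10)(5/9) = 0.088384; P(data | jar C) = (5/8)(3/7)(4/6)(3/5) = 0.10714; P(data | jar D) = (2/7)(5/6)(1/5)(0/4) = 0.
Weighting by the prior gives 2/5 · 0.16667 = 0.066667, 1/10 · 0.088384 = 0.0088384, 1/5 · 0.10714 = 0.021429, 3/10 · 0 = 0; these sum to 0.096934.
Therefore the posterior P(jar B | data) = (0.0088384) / (0.096934) = 0.09118.

0.0912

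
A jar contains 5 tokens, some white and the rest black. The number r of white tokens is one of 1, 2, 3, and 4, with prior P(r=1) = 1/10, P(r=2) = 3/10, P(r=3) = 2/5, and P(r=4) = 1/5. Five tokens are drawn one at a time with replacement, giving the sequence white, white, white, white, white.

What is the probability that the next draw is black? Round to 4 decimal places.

The likelihood of the observed sequence under each hypothesis: P(data | r = 1) = (1/5)(1/5)(1/5)(1/5)(1/5) = 0.00032; P(data | r = 2) = (2/5)(2/5)(2/5)(2/5)(2/5) = 0.01024; P(data | r = 3) = (3/5)(3/5)(3/5)(3/5)(3/5) = 0.07776; P(data | r = 4) = (4/5)(4/5)(4/5)(4/5)(4/5) = 0.32768.
Weighting by the prior gives 1/10 · 0.00032 = 3.2e-05, 3/10 · 0.01024 = 0.003072, 2/5 · 0.07776 = 0.031104, 1/5 · 0.32768 = 0.065536; these sum to 0.099744.
Dividing through by the total gives posterior P(r = 1 | data) = 0.00032082, P(r = 2 | data) = 0.030799, P(r = 3 | data) = 0.31184, P(r = 4 | data) = 0.65704.
Averaging over the posterior, P(black next | data) = (4/5)(0.00032082) + (3/5)(0.030799) + (2/5)(0.31184) + (1/5)(0.65704) = 0.27488.

0.2749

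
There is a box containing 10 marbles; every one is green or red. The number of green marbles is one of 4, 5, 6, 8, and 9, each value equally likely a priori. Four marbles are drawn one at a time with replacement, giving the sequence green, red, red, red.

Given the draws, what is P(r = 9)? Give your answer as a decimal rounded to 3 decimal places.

Compute the likelihood of the observed sequence for each case: P(data | r = 4) = (4/10)(6/10)(6/10)(6/10) = 0.0864; P(data | r = 5) = (5/10)(5/10)(5/10)(5/10) = 0.0625; P(data | r = 6) = (6/10)(4/10)(4/10)(4/10) = 0.0384; P(data | r = 8) = (8/10)(2/10)(2/10)(2/10) = 0.0064; P(data | r = 9) = (9/10)(1/10)(1/10)(1/10) = 0.0009.
The prior-weighted likelihoods are 1/5 · 0.0864 = 0.01728, 1/5 · 0.0625 = 0.0125, 1/5 · 0.0384 = 0.00768, 1/5 · 0.0064 = 0.00128, 1/5 · 0.0009 = 0.00018; summing to 0.03892.
Hence P(r = 9 | data) = (0.00018) / (0.03892) = 0.0046249.

0.005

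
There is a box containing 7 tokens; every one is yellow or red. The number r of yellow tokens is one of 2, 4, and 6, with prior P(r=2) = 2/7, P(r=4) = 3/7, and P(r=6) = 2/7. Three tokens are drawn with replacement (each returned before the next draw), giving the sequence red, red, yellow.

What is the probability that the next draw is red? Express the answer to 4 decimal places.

The likelihood of the observed sequence under each hypothesis: P(data | r = 2) = (5/7)(5/7)(2/7) = 0.14577; P(data | r = 4) = (3/7)(3/7)(4/7) = 0.10496; P(data | r = 6) = (1/7)(1/7)(6/7) = 0.017493.
Weighting by the prior gives 2/7 · 0.14577 = 0.041649, 3/7 · 0.10496 = 0.044981, 2/7 · 0.017493 = 0.0049979; summing to 0.091628.
Dividing through by the total gives posterior P(r = 2 | data) = 0.45455, P(r = 4 | data) = 0.49091, P(r = 6 | data) = 0.054545.
Averaging over the posterior, P(red next | data) = (5/7)(0.45455) + (3/7)(0.49091) + (1/7)(0.054545) = 0.54286.

0.5429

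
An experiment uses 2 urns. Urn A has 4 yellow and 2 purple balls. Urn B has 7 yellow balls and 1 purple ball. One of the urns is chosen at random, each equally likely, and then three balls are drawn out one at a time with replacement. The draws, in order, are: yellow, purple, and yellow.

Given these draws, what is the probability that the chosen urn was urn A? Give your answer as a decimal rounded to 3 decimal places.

For each hypothesis, P(data | H) works out to: P(data | urn A) = (4/6)(2/6)(4/6) = 0.14815; P(data | urn B) = (7/8)(1/8)(7/8) = 0.095703.
Multiplying each by its prior: 1/2 · 0.14815 = 0.074074, 1/2 · 0.095703 = 0.047852; these sum to 0.12193.
By Bayes' rule, P(urn A | data) = (0.074074) / (0.12193) = 0.60753.

0.608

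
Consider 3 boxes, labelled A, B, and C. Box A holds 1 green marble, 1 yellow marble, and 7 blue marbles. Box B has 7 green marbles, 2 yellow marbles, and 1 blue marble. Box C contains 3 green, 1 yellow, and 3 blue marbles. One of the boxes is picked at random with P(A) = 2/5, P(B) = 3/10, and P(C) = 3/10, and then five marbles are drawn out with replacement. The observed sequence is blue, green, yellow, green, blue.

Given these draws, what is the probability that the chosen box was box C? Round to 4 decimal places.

The likelihood of the observed sequence under each hypothesis: P(data | box A) = (7/9)(1/9)(1/9)(1/9)(7/9) = 0.00082982; P(data | box B) = (1/10)(7/10)(2/10)(7/10)(1/10) = 0.00098; P(data | box C) = (3/7)(3/7)(1/7)(3/7)(3/7) = 0.0048194.
The prior-weighted likelihoods are 2/5 · 0.00082982 = 0.00033193, 3/10 · 0.00098 = 0.000294, 3/10 · 0.0048194 = 0.0014458; with total 0.0020718.
Hence P(box C | data) = (0.0014458) / (0.0020718) = 0.69788.

0.6979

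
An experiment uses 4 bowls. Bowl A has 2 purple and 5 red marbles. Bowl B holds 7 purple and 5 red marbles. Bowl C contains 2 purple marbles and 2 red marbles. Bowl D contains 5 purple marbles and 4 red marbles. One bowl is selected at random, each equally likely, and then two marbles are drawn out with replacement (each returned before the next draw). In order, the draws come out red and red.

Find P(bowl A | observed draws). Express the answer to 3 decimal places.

Compute the likelihood of the observed sequence for each case: P(data | bowl A) = (5/7)(5/7) = 0.5102; P(data | bowl B) = (5/12)(5/12) = 0.17361; P(data | bowl C) = (2/4)(2/4) = 0.25; P(data | bowl D) = (4/9)(4/9) = 0.19753.
The prior-weighted likelihoods are 1/4 · 0.5102 = 0.12755, 1/4 · 0.17361 = 0.043403, 1/4 · 0.25 = 0.0625, 1/4 · 0.19753 = 0.049383; with total 0.28284.
So P(bowl A | data) = (0.12755) / (0.28284) = 0.45097.

0.451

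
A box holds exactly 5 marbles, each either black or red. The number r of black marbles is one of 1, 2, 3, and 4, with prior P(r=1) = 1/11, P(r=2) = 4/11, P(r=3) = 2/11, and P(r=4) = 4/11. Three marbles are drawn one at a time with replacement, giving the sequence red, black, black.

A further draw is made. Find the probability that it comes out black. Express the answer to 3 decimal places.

0.611

Under each hypothesis, the probability of the observed sequence is: P(data | r = 1) = (4/5)(1/5)(1/5) = 0.032; P(data | r = 2) = (3/5)(2/5)(2/5) = 0.096; P(data | r = 3) = (2/5)(3/5)(3/5) = 0.144; P(data | r = 4) = (1/5)(4/5)(4/5) = 0.128.
Weighting by the prior gives 1/11 · 0.032 = 0.0029091, 4/11 · 0.096 = 0.034909, 2/11 · 0.144 = 0.026182, 4/11 · 0.128 = 0.046545; summing to 0.11055.
The posterior is then P(r = 1 | data) = 0.026316, P(r = 2 | data) = 0.31579, P(r = 3 | data) = 0.23684, P(r = 4 | data) = 0.42105.
The predictive probability is P(black next | data) = (1/5)(0.026316) + (2/5)(0.31579) + (3/5)(0.23684) + (4/5)(0.42105) = 0.61053.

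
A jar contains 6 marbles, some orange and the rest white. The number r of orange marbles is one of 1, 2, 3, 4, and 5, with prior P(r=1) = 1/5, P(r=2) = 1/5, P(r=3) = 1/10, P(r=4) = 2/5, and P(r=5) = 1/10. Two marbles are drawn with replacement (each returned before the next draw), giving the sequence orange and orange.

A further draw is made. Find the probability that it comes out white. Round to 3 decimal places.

0.343

Under each hypothesis, the probability of the observed sequence is: P(data | r = 1) = (1/6)(1/6) = 1/36; P(data | r = 2) = (2/6)(2/6) = 1/9; P(data | r = 3) = (3/6)(3/6) = 1/4; P(data | r = 4) = (4/6)(4/6) = 4/9; P(data | r = 5) = (5/6)(5/6) = 25/36.
The prior-weighted likelihoods are 1/5 · 1/36 = 1/180, 1/5 · 1/9 = 1/45, 1/10 · 1/4 = 1/40, 2/5 · 4/9 = 8/45, 1/10 · 25/36 = 5/72; these sum to 3/10.
The posterior is then P(r = 1 | data) = 1/54, P(r = 2 | data) = 2/27, P(r = 3 | data) = 1/12, P(r = 4 | data) = 16/27, P(r = 5 | data) = 25/108.
Averaging over the posterior, P(white next | data) = (5/6)(1/54) + (2/3)(2/27) + (1/2)(1/12) + (1/3)(16/27) + (1/6)(25/108) = 37/108.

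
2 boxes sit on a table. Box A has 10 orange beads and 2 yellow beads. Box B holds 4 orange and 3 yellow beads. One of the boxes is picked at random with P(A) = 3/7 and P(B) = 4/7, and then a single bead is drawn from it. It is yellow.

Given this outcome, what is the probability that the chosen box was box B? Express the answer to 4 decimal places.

0.7742

Compute the likelihood of this draw for each case: P(data | box A) = (2/12) = 1/6; P(data | box B) = (3/7) = 3/7.
Weighting by the prior gives 3/7 · 1/6 = 1/14, 4/7 · 3/7 = 12/49; these sum to 31/98.
Therefore the posterior P(box B | data) = (12/49) / (31/98) = 24/31.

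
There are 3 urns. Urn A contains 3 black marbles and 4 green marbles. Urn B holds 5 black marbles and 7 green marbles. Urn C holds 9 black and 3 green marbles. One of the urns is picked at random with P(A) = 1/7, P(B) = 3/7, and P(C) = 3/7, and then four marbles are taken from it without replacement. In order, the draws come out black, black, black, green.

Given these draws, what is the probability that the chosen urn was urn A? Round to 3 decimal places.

0.055

For each hypothesis, P(data | H) works out to: P(data | urn A) = (3/7)(2/6)(1/5)(4/4) = 0.028571; P(data | urn B) = (5/12)(4/11)(3/10)(7/9) = 0.035354; P(data | urn C) = (9/12)(8/11)(7/10)(3/9) = 0.12727.
Multiplying each by its prior: 1/7 · 0.028571 = 0.0040816, 3/7 · 0.035354 = 0.015152, 3/7 · 0.12727 = 0.054545; with total 0.073779.
So P(urn A | data) = (0.0040816) / (0.073779) = 0.055323.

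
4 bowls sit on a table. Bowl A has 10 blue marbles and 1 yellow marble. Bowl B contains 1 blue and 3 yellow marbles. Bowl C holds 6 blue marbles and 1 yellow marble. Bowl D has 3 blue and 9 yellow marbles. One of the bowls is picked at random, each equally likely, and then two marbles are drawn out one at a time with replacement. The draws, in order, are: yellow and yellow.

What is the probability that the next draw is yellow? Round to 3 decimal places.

0.735

Compute the likelihood of the observed sequence for each case: P(data | bowl A) = (1/11)(1/11) = 0.0082645; P(data | bowl B) = (3/4)(3/4) = 0.5625; P(data | bowl C) = (1/7)(1/7) = 0.020408; P(data | bowl D) = (9/12)(9/12) = 0.5625.
Weighting by the prior gives 1/4 · 0.0082645 = 0.0020661, 1/4 · 0.5625 = 0.14062, 1/4 · 0.020408 = 0.005102, 1/4 · 0.5625 = 0.14062; summing to 0.28842.
Dividing through by the total gives posterior P(bowl A | data) = 0.0071636, P(bowl B | data) = 0.48757, P(bowl C | data) = 0.01769, P(bowl D | data) = 0.48757.
So P(yellow next | data) = Σ P(yellow next | H) P(H | data) = (1/11)(0.0071636) + (3/4)(0.48757) + (1/7)(0.01769) + (3/4)(0.48757) = 0.73454.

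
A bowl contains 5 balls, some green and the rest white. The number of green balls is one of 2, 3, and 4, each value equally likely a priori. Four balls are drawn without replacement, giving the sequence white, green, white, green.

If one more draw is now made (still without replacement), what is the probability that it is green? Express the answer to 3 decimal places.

0.500

Under each hypothesis, the probability of the observed sequence is: P(data | r = 2) = (3/5)(2/4)(2/3)(1/2) = 1/10; P(data | r = 3) = (2/5)(3/4)(1/3)(2/2) = 1/10; P(data | r = 4) = (1/5)(4/4)(0/3) = 0.
Multiplying each by its prior: 1/3 · 1/10 = 1/30, 1/3 · 1/10 = 1/30, 1/3 · 0 = 0; summing to 1/15.
Normalising, the posterior is P(r = 2 | data) = 1/2, P(r = 3 | data) = 1/2, P(r = 4 | data) = 0.
Averaging over the posterior, P(green next | data) = (0)(1/2) + (1)(1/2) = 1/2.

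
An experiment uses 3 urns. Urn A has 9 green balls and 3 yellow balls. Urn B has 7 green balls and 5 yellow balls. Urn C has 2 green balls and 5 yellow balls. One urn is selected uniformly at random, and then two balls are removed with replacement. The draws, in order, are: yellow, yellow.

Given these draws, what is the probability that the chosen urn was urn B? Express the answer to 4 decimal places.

Under each hypothesis, the probability of the observed sequence is: P(data | urn A) = (3/12)(3/12) = 0.0625; P(data | urn B) = (5/12)(5/12) = 0.17361; P(data | urn C) = (5/7)(5/7) = 0.5102.
Multiplying each by its prior: 1/3 · 0.0625 = 0.020833, 1/3 · 0.17361 = 0.05787, 1/3 · 0.5102 = 0.17007; summing to 0.24877.
By Bayes' rule, P(urn B | data) = (0.05787) / (0.24877) = 0.23262.

0.2326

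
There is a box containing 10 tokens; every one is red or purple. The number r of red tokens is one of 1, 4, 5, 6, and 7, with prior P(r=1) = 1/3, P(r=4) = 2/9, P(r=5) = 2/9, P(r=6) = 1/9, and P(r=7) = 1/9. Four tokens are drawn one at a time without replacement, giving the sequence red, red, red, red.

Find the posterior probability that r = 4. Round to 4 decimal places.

For each hypothesis, P(data | H) works out to: P(data | r = 1) = (1/10)(0/9) = 0; P(data | r = 4) = (4/10)(3/9)(2/8)(1/7) = 1/210; P(data | r = 5) = (5/10)(4/9)(3/8)(2/7) = 1/42; P(data | r = 6) = (6/10)(5/9)(4/8)(3/7) = 1/14; P(data | r = 7) = (7/10)(6/9)(5/8)(4/7) = 1/6.
The prior-weighted likelihoods are 1/3 · 0 = 0, 2/9 · 1/210 = 1/945, 2/9 · 1/42 = 1/189, 1/9 · 1/14 = 1/126, 1/9 · 1/6 = 1/54; these sum to 31/945.
Therefore the posterior P(r = 4 | data) = (1/945) / (31/945) = 1/31.

0.0323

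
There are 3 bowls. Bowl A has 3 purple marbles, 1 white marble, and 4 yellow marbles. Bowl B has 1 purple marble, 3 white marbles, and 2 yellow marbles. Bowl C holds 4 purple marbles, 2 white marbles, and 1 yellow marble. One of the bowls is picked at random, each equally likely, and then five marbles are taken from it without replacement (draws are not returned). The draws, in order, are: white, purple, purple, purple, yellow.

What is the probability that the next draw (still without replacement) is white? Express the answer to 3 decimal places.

0.421

For each hypothesis, P(data | H) works out to: P(data | bowl A) = (1/8)(3/7)(2/6)(1/5)(4/4) = 0.0035714; P(data | bowl B) = (3/6)(1/5)(0/4) = 0; P(data | bowl C) = (2/7)(4/6)(3/5)(2/4)(1/3) = 0.019048.
Multiplying each by its prior: 1/3 · 0.0035714 = 0.0011905, 1/3 · 0 = 0, 1/3 · 0.019048 = 0.0063492; summing to 0.0075397.
Normalising, the posterior is P(bowl A | data) = 0.15789, P(bowl B | data) = 0, P(bowl C | data) = 0.84211.
The predictive probability is P(white next | data) = (0)(0.15789) + (1/2)(0.84211) = 0.42105.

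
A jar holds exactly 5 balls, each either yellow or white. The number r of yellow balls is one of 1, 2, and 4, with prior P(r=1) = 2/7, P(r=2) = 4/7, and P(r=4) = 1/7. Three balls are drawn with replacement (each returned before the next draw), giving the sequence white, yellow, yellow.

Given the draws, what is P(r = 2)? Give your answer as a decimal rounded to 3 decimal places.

Under each hypothesis, the probability of the observed sequence is: P(data | r = 1) = (4/5)(1/5)(1/5) = 4/125; P(data | r = 2) = (3/5)(2/5)(2/5) = 12/125; P(data | r = 4) = (1/5)(4/5)(4/5) = 16/125.
The prior-weighted likelihoods are 2/7 · 4/125 = 8/875, 4/7 · 12/125 = 48/875, 1/7 · 16/125 = 16/875; summing to 72/875.
By Bayes' rule, P(r = 2 | data) = (48/875) / (72/875) = 2/3.

0.667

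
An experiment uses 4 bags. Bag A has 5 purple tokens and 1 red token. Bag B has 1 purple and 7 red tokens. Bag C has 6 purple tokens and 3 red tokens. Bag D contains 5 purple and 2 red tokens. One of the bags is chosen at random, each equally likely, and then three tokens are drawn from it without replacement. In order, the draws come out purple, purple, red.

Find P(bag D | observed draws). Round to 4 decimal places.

0.3556

Under each hypothesis, the probability of the observed sequence is: P(data | bag A) = (5/6)(4/5)(1/4) = 1/6; P(data | bag B) = (1/8)(0/7) = 0; P(data | bag C) = (6/9)(5/8)(3/7) = 5/28; P(data | bag D) = (5/7)(4/6)(2/5) = 4/21.
The prior-weighted likelihoods are 1/4 · 1/6 = 1/24, 1/4 · 0 = 0, 1/4 · 5/28 = 5/112, 1/4 · 4/21 = 1/21; summing to 15/112.
So P(bag D | data) = (1/21) / (15/112) = 16/45.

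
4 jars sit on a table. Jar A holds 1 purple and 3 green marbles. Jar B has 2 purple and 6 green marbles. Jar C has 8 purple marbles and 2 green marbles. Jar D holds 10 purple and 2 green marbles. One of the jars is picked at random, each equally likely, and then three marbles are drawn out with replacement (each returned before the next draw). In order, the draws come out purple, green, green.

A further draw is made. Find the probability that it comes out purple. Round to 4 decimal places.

Compute the likelihood of the observed sequence for each case: P(data | jar A) = (1/4)(3/4)(3/4) = 0.14062; P(data | jar B) = (2/8)(6/8)(6/8) = 0.14062; P(data | jar C) = (8/10)(2/10)(2/10) = 0.032; P(data | jar D) = (10/12)(2/12)(2/12) = 0.023148.
Weighting by the prior gives 1/4 · 0.14062 = 0.035156, 1/4 · 0.14062 = 0.035156, 1/4 · 0.032 = 0.008, 1/4 · 0.023148 = 0.005787; with total 0.0841.
The posterior is then P(jar A | data) = 0.41803, P(jar B | data) = 0.41803, P(jar C | data) = 0.095125, P(jar D | data) = 0.068812.
So P(purple next | data) = Σ P(purple next | H) P(H | data) = (1/4)(0.41803) + (1/4)(0.41803) + (4/5)(0.095125) + (5/6)(0.068812) = 0.34246.

0.3425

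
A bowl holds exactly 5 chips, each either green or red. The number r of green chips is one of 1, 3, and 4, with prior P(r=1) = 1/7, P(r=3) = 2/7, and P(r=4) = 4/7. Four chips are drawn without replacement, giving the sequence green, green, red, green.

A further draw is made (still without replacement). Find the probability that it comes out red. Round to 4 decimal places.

For each hypothesis, P(data | H) works out to: P(data | r = 1) = (1/5)(0/4) = 0; P(data | r = 3) = (3/5)(2/4)(2/3)(1/2) = 1/10; P(data | r = 4) = (4/5)(3/4)(1/3)(2/2) = 1/5.
The prior-weighted likelihoods are 1/7 · 0 = 0, 2/7 · 1/10 = 1/35, 4/7 · 1/5 = 4/35; summing to 1/7.
Normalising, the posterior is P(r = 1 | data) = 0, P(r = 3 | data) = 1/5, P(r = 4 | data) = 4/5.
So P(red next | data) = Σ P(red next | H) P(H | data) = (1)(1/5) + (0)(4/5) = 1/5.

0.2000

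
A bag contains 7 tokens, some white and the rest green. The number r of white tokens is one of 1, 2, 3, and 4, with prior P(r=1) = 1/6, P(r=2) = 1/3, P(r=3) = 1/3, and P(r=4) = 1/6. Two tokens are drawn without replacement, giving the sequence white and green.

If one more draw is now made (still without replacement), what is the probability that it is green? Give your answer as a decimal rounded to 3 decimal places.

Under each hypothesis, the probability of the observed sequence is: P(data | r = 1) = (1/7)(6/6) = 1/7; P(data | r = 2) = (2/7)(5/6) = 5/21; P(data | r = 3) = (3/7)(4/6) = 2/7; P(data | r = 4) = (4/7)(3/6) = 2/7.
The prior-weighted likelihoods are 1/6 · 1/7 = 1/42, 1/3 · 5/21 = 5/63, 1/3 · 2/7 = 2/21, 1/6 · 2/7 = 1/21; with total 31/126.
Normalising, the posterior is P(r = 1 | data) = 3/31, P(r = 2 | data) = 10/31, P(r = 3 | data) = 12/31, P(r = 4 | data) = 6/31.
So P(green next | data) = Σ P(green next | H) P(H | data) = (1)(3/31) + (4/5)(10/31) + (3/5)(12/31) + (2/5)(6/31) = 103/155.

0.665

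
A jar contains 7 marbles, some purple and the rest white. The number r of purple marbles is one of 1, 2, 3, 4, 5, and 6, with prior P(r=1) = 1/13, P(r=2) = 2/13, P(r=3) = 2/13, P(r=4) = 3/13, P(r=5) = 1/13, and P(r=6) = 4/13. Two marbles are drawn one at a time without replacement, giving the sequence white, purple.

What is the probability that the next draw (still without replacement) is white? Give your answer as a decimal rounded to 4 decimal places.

0.4400

The likelihood of the observed sequence under each hypothesis: P(data | r = 1) = (6/7)(1/6) = 1/7; P(data | r = 2) = (5/7)(2/6) = 5/21; P(data | r = 3) = (4/7)(3/6) = 2/7; P(data | r = 4) = (3/7)(4/6) = 2/7; P(data | r = 5) = (2/7)(5/6) = 5/21; P(data | r = 6) = (1/7)(6/6) = 1/7.
The prior-weighted likelihoods are 1/13 · 1/7 = 1/91, 2/13 · 5/21 = 10/273, 2/13 · 2/7 = 4/91, 3/13 · 2/7 = 6/91, 1/13 · 5/21 = 5/273, 4/13 · 1/7 = 4/91; summing to 20/91.
The posterior is then P(r = 1 | data) = 1/20, P(r = 2 | data) = 1/6, P(r = 3 | data) = 1/5, P(r = 4 | data) = 3/10, P(r = 5 | data) = 1/12, P(r = 6 | data) = 1/5.
So P(white next | data) = Σ P(white next | H) P(H | data) = (1)(1/20) + (4/5)(1/6) + (3/5)(1/5) + (2/5)(3/10) + (1/5)(1/12) + (0)(1/5) = 11/25.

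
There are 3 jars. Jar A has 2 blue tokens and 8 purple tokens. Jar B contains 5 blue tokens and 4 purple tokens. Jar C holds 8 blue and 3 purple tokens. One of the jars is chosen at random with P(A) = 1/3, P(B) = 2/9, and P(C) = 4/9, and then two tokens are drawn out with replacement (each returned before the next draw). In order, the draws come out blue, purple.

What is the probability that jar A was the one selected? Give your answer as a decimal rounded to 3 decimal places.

0.272

For each hypothesis, P(data | H) works out to: P(data | jar A) = (2/10)(8/10) = 0.16; P(data | jar B) = (5/9)(4/9) = 0.24691; P(data | jar C) = (8/11)(3/11) = 0.19835.
Multiplying each by its prior: 1/3 · 0.16 = 0.053333, 2/9 · 0.24691 = 0.05487, 4/9 · 0.19835 = 0.088154; summing to 0.19636.
By Bayes' rule, P(jar A | data) = (0.053333) / (0.19636) = 0.27161.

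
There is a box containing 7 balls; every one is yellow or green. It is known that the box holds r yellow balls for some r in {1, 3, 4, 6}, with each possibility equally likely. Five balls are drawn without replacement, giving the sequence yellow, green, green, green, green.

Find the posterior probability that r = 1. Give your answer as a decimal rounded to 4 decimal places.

0.8333

The likelihood of the observed sequence under each hypothesis: P(data | r = 1) = (1/7)(6/6)(5/5)(4/4)(3/3) = 1/7; P(data | r = 3) = (3/7)(4/6)(3/5)(2/4)(1/3) = 1/35; P(data | r = 4) = (4/7)(3/6)(2/5)(1/4)(0/3) = 0; P(data | r = 6) = (6/7)(1/6)(0/5) = 0.
Multiplying each by its prior: 1/4 · 1/7 = 1/28, 1/4 · 1/35 = 1/140, 1/4 · 0 = 0, 1/4 · 0 = 0; summing to 3/70.
Therefore the posterior P(r = 1 | data) = (1/28) / (3/70) = 5/6.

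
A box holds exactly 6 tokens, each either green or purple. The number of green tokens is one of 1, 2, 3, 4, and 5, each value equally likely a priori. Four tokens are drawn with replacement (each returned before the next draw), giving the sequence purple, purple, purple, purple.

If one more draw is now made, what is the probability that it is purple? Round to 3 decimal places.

0.753

The likelihood of the observed sequence under each hypothesis: P(data | r = 1) = (5/6)(5/6)(5/6)(5/6) = 0.48225; P(data | r = 2) = (4/6)(4/6)(4/6)(4/6) = 0.19753; P(data | r = 3) = (3/6)(3/6)(3/6)(3/6) = 0.0625; P(data | r = 4) = (2/6)(2/6)(2/6)(2/6) = 0.012346; P(data | r = 5) = (1/6)(1/6)(1/6)(1/6) = 0.0007716.
Multiplying each by its prior: 1/5 · 0.48225 = 0.096451, 1/5 · 0.19753 = 0.039506, 1/5 · 0.0625 = 0.0125, 1/5 · 0.012346 = 0.0024691, 1/5 · 0.0007716 = 0.00015432; with total 0.15108.
Normalising, the posterior is P(r = 1 | data) = 0.63841, P(r = 2 | data) = 0.26149, P(r = 3 | data) = 0.082737, P(r = 4 | data) = 0.016343, P(r = 5 | data) = 0.0010215.
The predictive probability is P(purple next | data) = (5/6)(0.63841) + (2/3)(0.26149) + (1/2)(0.082737) + (1/3)(0.016343) + (1/6)(0.0010215) = 0.75332.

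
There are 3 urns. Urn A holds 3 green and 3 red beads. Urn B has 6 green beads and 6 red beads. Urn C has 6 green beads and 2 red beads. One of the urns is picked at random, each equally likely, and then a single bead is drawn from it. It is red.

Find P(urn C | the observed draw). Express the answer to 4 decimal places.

0.2000

The likelihood of this draw under each hypothesis: P(data | urn A) = (3/6) = 1/2; P(data | urn B) = (6/12) = 1/2; P(data | urn C) = (2/8) = 1/4.
The prior-weighted likelihoods are 1/3 · 1/2 = 1/6, 1/3 · 1/2 = 1/6, 1/3 · 1/4 = 1/12; these sum to 5/12.
So P(urn C | data) = (1/12) / (5/12) = 1/5.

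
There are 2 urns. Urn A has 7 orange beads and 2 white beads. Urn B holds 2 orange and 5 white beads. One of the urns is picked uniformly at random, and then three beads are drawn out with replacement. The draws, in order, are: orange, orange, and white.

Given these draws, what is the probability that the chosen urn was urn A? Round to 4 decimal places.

0.6975

The likelihood of the observed sequence under each hypothesis: P(data | urn A) = (7/9)(7/9)(2/9) = 0.13443; P(data | urn B) = (2/7)(2/7)(5/7) = 0.058309.
Weighting by the prior gives 1/2 · 0.13443 = 0.067215, 1/2 · 0.058309 = 0.029155; summing to 0.09637.
So P(urn A | data) = (0.067215) / (0.09637) = 0.69747.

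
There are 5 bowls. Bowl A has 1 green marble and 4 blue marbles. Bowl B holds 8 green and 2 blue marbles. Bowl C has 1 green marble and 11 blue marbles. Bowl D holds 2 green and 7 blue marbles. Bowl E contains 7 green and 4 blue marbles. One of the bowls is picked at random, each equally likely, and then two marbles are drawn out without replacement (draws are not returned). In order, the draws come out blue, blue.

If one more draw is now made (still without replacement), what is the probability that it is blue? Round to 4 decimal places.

Under each hypothesis, the probability of the observed sequence is: P(data | bowl A) = (4/5)(3/4) = 0.6; P(data | bowl B) = (2/10)(1/9) = 0.022222; P(data | bowl C) = (11/12)(10/11) = 0.83333; P(data | bowl D) = (7/9)(6/8) = 0.58333; P(data | bowl E) = (4/11)(3/10) = 0.10909.
The prior-weighted likelihoods are 1/5 · 0.6 = 0.12, 1/5 · 0.022222 = 0.0044444, 1/5 · 0.83333 = 0.16667, 1/5 · 0.58333 = 0.11667, 1/5 · 0.10909 = 0.021818; with total 0.4296.
Normalising, the posterior is P(bowl A | data) = 0.27933, P(bowl B | data) = 0.010346, P(bowl C | data) = 0.38796, P(bowl D | data) = 0.27157, P(bowl E | data) = 0.050788.
Averaging over the posterior, P(blue next | data) = (2/3)(0.27933) + (0)(0.010346) + (9/10)(0.38796) + (5/7)(0.27157) + (2/9)(0.050788) = 0.74065.

0.7407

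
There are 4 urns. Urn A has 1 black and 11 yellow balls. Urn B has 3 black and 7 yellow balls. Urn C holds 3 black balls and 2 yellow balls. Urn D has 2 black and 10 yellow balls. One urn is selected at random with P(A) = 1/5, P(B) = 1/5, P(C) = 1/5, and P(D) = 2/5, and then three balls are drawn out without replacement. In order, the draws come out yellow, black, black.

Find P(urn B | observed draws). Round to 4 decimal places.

0.2021

The likelihood of the observed sequence under each hypothesis: P(data | urn A) = (11/12)(1/11)(0/10) = 0; P(data | urn B) = (7/10)(3/9)(2/8) = 0.058333; P(data | urn C) = (2/5)(3/4)(2/3) = 0.2; P(data | urn D) = (10/12)(2/11)(1/10) = 0.015152.
The prior-weighted likelihoods are 1/5 · 0 = 0, 1/5 · 0.058333 = 0.011667, 1/5 · 0.2 = 0.04, 2/5 · 0.015152 = 0.0060606; summing to 0.057727.
By Bayes' rule, P(urn B | data) = (0.011667) / (0.057727) = 0.2021.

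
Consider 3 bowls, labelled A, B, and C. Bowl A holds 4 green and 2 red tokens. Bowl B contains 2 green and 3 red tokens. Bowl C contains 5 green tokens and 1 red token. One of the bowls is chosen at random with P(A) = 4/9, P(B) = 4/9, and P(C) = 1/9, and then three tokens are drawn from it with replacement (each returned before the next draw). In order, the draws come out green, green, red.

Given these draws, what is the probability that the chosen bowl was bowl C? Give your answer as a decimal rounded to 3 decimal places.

Under each hypothesis, the probability of the observed sequence is: P(data | bowl A) = (4/6)(4/6)(2/6) = 0.14815; P(data | bowl B) = (2/5)(2/5)(3/5) = 0.096; P(data | bowl C) = (5/6)(5/6)(1/6) = 0.11574.
The prior-weighted likelihoods are 4/9 · 0.14815 = 0.065844, 4/9 · 0.096 = 0.042667, 1/9 · 0.11574 = 0.01286; summing to 0.12137.
By Bayes' rule, P(bowl C | data) = (0.01286) / (0.12137) = 0.10596.

0.106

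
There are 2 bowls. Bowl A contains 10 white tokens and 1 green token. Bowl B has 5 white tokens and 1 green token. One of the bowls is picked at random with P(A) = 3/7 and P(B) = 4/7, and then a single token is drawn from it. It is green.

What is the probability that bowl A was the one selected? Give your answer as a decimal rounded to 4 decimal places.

0.2903

Under each hypothesis, the probability of this draw is: P(data | bowl A) = (1/11) = 1/11; P(data | bowl B) = (1/6) = 1/6.
Multiplying each by its prior: 3/7 · 1/11 = 3/77, 4/7 · 1/6 = 2/21; with total 31/231.
So P(bowl A | data) = (3/77) / (31/231) = 9/31.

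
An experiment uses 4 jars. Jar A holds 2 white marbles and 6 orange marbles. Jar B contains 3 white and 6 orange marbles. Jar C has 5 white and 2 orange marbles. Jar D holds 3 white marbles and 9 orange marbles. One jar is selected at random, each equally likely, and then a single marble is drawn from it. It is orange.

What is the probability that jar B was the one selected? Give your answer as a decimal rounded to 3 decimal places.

0.272

Compute the likelihood of this draw for each case: P(data | jar A) = (6/8) = 3/4; P(data | jar B) = (6/9) = 2/3; P(data | jar C) = (2/7) = 2/7; P(data | jar D) = (9/12) = 3/4.
Multiplying each by its prior: 1/4 · 3/4 = 3/16, 1/4 · 2/3 = 1/6, 1/4 · 2/7 = 1/14, 1/4 · 3/4 = 3/16; summing to 103/168.
By Bayes' rule, P(jar B | data) = (1/6) / (103/168) = 28/103.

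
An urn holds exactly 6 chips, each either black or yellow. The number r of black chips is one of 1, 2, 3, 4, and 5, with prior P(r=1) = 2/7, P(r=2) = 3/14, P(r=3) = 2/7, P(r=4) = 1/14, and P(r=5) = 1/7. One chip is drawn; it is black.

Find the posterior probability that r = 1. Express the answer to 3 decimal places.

For each hypothesis, P(data | H) works out to: P(data | r = 1) = (1/6) = 1/6; P(data | r = 2) = (2/6) = 1/3; P(data | r = 3) = (3/6) = 1/2; P(data | r = 4) = (4/6) = 2/3; P(data | r = 5) = (5/6) = 5/6.
Multiplying each by its prior: 2/7 · 1/6 = 1/21, 3/14 · 1/3 = 1/14, 2/7 · 1/2 = 1/7, 1/14 · 2/3 = 1/21, 1/7 · 5/6 = 5/42; with total 3/7.
Hence P(r = 1 | data) = (1/21) / (3/7) = 1/9.

0.111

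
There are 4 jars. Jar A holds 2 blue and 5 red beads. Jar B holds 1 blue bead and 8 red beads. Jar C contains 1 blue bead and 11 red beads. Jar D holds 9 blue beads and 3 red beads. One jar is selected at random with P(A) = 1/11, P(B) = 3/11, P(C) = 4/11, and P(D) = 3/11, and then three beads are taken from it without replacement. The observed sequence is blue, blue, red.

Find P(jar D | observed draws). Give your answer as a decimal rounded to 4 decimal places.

0.9116

Compute the likelihood of the observed sequence for each case: P(data | jar A) = (2/7)(1/6)(5/5) = 0.047619; P(data | jar B) = (1/9)(0/8) = 0; P(data | jar C) = (1/12)(0/11) = 0; P(data | jar D) = (9/12)(8/11)(3/10) = 0.16364.
Weighting by the prior gives 1/11 · 0.047619 = 0.004329, 3/11 · 0 = 0, 4/11 · 0 = 0, 3/11 · 0.16364 = 0.044628; these sum to 0.048957.
So P(jar D | data) = (0.044628) / (0.048957) = 0.91158.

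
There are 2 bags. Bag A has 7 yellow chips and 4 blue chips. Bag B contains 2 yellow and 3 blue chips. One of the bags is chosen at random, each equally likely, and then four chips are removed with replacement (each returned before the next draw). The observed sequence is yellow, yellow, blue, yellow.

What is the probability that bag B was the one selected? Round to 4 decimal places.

0.2907

For each hypothesis, P(data | H) works out to: P(data | bag A) = (7/11)(7/11)(4/11)(7/11) = 0.093709; P(data | bag B) = (2/5)(2/5)(3/5)(2/5) = 0.0384.
Multiplying each by its prior: 1/2 · 0.093709 = 0.046855, 1/2 · 0.0384 = 0.0192; with total 0.066055.
Therefore the posterior P(bag B | data) = (0.0192) / (0.066055) = 0.29067.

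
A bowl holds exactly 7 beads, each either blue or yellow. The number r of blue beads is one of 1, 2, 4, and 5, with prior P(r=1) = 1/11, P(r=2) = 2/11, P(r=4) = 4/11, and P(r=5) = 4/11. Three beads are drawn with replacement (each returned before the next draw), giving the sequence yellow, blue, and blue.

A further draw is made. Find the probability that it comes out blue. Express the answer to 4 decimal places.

Compute the likelihood of the observed sequence for each case: P(data | r = 1) = (6/7)(1/7)(1/7) = 0.017493; P(data | r = 2) = (5/7)(2/7)(2/7) = 0.058309; P(data | r = 4) = (3/7)(4/7)(4/7) = 0.13994; P(data | r = 5) = (2/7)(5/7)(5/7) = 0.14577.
Multiplying each by its prior: 1/11 · 0.017493 = 0.0015902, 2/11 · 0.058309 = 0.010602, 4/11 · 0.13994 = 0.050888, 4/11 · 0.14577 = 0.053008; with total 0.11609.
Normalising, the posterior is P(r = 1 | data) = 0.013699, P(r = 2 | data) = 0.091324, P(r = 4 | data) = 0.43836, P(r = 5 | data) = 0.45662.
So P(blue next | data) = Σ P(blue next | H) P(H | data) = (1/7)(0.013699) + (2/7)(0.091324) + (4/7)(0.43836) + (5/7)(0.45662) = 0.6047.

0.6047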